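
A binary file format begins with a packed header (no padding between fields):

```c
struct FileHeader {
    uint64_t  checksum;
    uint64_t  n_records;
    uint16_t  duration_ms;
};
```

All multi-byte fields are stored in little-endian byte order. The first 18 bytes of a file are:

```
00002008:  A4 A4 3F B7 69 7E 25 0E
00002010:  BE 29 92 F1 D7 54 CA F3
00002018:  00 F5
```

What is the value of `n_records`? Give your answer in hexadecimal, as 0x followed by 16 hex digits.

0xF3CA54D7F19229BE

`n_records` follows `checksum` (8 bytes), so it starts at byte offset 8 and occupies 8 bytes.
Bytes at offsets 8..15: BE 29 92 F1 D7 54 CA F3.
Little-endian stores the least-significant byte at the lowest address.
Reassemble most-significant byte first: F3 CA 54 D7 F1 92 29 BE → 0xF3CA54D7F19229BE.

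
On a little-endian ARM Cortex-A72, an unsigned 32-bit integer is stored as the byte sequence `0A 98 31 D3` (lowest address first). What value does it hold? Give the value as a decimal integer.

3543242762

Little-endian stores the least-significant byte at the lowest address.
Reassemble most-significant byte first: D3 31 98 0A → 0xD331980A.
0xD331980A = 3543242762.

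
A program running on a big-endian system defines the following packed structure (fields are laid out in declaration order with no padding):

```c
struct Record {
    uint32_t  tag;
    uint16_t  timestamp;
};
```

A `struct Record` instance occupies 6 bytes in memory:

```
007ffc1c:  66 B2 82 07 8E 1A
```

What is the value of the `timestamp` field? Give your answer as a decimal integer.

`timestamp` follows `tag` (4 bytes), so it starts at byte offset 4 and occupies 2 bytes.
Bytes at offsets 4..5: 8E 1A.
In big-endian order the high byte comes first in memory.
The bytes are already most-significant first: 0x8E1A.
0x8E1A = 36378.

36378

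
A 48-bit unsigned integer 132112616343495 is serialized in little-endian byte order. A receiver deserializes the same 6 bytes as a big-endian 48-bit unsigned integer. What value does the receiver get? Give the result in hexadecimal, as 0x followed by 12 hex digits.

132112616343495 in 48-bit hexadecimal is 0x7827DD9147C7.
Stored little-endian, the bytes at ascending addresses are C7 47 91 DD 27 78.
Read back as big-endian, the last byte is least significant, giving 0xC74791DD2778.

0xC74791DD2778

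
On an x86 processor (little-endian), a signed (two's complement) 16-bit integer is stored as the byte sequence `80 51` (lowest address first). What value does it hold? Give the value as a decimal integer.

20864

In little-endian order the low byte comes first in memory.
Reassemble most-significant byte first: 51 80 → 0x5180.
0x5180 = 20864.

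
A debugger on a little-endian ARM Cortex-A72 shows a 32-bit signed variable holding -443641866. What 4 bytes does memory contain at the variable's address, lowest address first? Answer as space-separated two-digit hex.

Two's complement of -443641866 in 32 bits: 443641866 = 0x1A71700A; invert → 0xE58E8FF5; add 1 → 0xE58E8FF6.
Split into bytes (most-significant first): E5 8E 8F F6.
Little-endian: lowest address holds the least-significant byte.
So at ascending addresses the bytes are F6 8F 8E E5.

F6 8F 8E E5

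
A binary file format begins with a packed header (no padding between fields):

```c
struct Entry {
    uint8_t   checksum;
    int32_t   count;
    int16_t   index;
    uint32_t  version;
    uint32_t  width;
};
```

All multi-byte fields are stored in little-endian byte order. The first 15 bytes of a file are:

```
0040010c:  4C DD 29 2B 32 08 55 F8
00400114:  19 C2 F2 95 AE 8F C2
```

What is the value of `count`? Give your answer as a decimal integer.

`count` follows `checksum` (1 byte), so it starts at byte offset 1 and occupies 4 bytes.
Bytes at offsets 1..4: DD 29 2B 32.
In little-endian order the low byte comes first in memory.
Reassemble most-significant byte first: 32 2B 29 DD → 0x322B29DD.
0x322B29DD = 841689565.

841689565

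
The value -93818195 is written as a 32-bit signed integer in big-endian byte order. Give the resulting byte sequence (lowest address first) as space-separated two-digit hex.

Two's complement of -93818195 in 32 bits: 93818195 = 0x05978D53; invert → 0xFA6872AC; add 1 → 0xFA6872AD.
Split into bytes (most-significant first): FA 68 72 AD.
In big-endian order the high byte comes first in memory.
So the memory order matches the most-significant-first order: FA 68 72 AD.

FA 68 72 AD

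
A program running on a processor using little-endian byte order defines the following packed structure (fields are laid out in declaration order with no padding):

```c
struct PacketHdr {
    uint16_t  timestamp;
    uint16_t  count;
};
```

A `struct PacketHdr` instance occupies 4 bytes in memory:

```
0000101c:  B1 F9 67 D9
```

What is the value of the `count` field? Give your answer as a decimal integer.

`count` follows `timestamp` (2 bytes), so it starts at byte offset 2 and occupies 2 bytes.
Bytes at offsets 2..3: 67 D9.
In little-endian order the low byte comes first in memory.
Reassemble most-significant byte first: D9 67 → 0xD967.
0xD967 = 55655.

55655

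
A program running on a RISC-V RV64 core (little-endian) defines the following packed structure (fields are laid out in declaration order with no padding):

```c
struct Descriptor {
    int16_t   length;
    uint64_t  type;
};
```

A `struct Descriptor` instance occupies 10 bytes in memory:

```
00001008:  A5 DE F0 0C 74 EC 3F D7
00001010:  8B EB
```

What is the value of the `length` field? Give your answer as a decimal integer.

-8539

`length` is the first field, at byte offset 0, occupying 2 bytes.
Bytes at offsets 0..1: A5 DE.
Little-endian stores the least-significant byte at the lowest address.
Reassemble most-significant byte first: DE A5 → 0xDEA5.
Top bit is set, so as a signed 16-bit value this is 0xDEA5 − 2^16 = -8539.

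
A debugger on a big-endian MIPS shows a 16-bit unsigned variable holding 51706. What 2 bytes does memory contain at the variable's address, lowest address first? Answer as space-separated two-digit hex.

51706 in hexadecimal, padded to 16 bits, is 0xC9FA.
Split into bytes (most-significant first): C9 FA.
Big-endian stores the most-significant byte at the lowest address.
So the memory order matches the most-significant-first order: C9 FA.

C9 FA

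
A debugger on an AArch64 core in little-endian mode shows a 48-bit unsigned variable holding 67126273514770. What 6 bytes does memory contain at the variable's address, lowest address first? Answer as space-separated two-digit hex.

67126273514770 in hexadecimal, padded to 48 bits, is 0x3D0D0DB01D12.
Split into bytes (most-significant first): 3D 0D 0D B0 1D 12.
Little-endian: lowest address holds the least-significant byte.
So at ascending addresses the bytes are 12 1D B0 0D 0D 3D.

12 1D B0 0D 0D 3D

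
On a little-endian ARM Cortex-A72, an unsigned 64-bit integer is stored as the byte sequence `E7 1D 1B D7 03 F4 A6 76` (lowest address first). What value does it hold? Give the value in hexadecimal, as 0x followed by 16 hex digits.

In little-endian order the low byte comes first in memory.
Reassemble most-significant byte first: 76 A6 F4 03 D7 1B 1D E7 → 0x76A6F403D71B1DE7.

0x76A6F403D71B1DE7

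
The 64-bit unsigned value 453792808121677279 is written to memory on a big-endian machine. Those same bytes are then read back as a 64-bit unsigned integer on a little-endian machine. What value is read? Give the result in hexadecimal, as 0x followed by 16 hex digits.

453792808121677279 in 64-bit hexadecimal is 0x064C322799B835DF.
Stored big-endian, the bytes at ascending addresses are 06 4C 32 27 99 B8 35 DF.
Read back as little-endian, the first byte is least significant, giving 0xDF35B89927324C06.

0xDF35B89927324C06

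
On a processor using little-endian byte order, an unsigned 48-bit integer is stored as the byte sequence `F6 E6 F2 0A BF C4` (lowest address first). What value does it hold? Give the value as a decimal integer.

216324801488630

Little-endian: lowest address holds the least-significant byte.
Reassemble most-significant byte first: C4 BF 0A F2 E6 F6 → 0xC4BF0AF2E6F6.
0xC4BF0AF2E6F6 = 216324801488630.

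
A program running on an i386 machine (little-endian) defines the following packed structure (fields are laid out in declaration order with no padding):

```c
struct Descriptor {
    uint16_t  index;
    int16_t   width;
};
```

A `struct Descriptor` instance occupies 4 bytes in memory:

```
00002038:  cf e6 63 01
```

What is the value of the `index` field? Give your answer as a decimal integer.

59087

`index` is the first field, at byte offset 0, occupying 2 bytes.
Bytes at offsets 0..1: CF E6.
Little-endian stores the least-significant byte at the lowest address.
Reassemble most-significant byte first: E6 CF → 0xE6CF.
0xE6CF = 59087.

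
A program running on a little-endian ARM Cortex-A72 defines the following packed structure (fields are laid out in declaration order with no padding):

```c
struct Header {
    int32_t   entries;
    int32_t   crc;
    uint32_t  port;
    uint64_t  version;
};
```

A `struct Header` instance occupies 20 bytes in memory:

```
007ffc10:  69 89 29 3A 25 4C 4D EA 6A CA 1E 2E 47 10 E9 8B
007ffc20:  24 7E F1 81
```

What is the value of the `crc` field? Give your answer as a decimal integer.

`crc` follows `entries` (4 bytes), so it starts at byte offset 4 and occupies 4 bytes.
Bytes at offsets 4..7: 25 4C 4D EA.
Little-endian: lowest address holds the least-significant byte.
Reassemble most-significant byte first: EA 4D 4C 25 → 0xEA4D4C25.
Top bit is set, so as a signed 32-bit value this is 0xEA4D4C25 − 2^32 = -364032987.

-364032987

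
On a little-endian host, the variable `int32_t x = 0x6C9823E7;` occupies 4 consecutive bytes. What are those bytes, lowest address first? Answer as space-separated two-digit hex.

Split into bytes (most-significant first): 6C 98 23 E7.
In little-endian order the low byte comes first in memory.
So at ascending addresses the bytes are E7 23 98 6C.

E7 23 98 6C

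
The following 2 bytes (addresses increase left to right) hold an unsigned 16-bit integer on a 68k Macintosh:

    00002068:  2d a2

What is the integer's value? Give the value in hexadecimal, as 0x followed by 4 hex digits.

0x2DA2

In big-endian order the high byte comes first in memory.
The bytes are already most-significant first: 0x2DA2.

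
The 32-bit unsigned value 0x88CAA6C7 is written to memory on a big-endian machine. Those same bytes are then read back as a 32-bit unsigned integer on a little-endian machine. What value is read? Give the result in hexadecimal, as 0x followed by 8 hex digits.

Stored big-endian, the bytes at ascending addresses are 88 CA A6 C7.
Read back as little-endian, the first byte is least significant, giving 0xC7A6CA88.

0xC7A6CA88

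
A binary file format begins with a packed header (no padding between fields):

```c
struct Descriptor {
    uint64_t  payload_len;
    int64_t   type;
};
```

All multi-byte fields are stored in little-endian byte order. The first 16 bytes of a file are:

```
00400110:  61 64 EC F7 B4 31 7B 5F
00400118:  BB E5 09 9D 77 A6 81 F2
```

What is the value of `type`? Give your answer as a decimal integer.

-972313011869325893

`type` follows `payload_len` (8 bytes), so it starts at byte offset 8 and occupies 8 bytes.
Bytes at offsets 8..15: BB E5 09 9D 77 A6 81 F2.
Little-endian: lowest address holds the least-significant byte.
Reassemble most-significant byte first: F2 81 A6 77 9D 09 E5 BB → 0xF281A6779D09E5BB.
Top bit is set, so as a signed 64-bit value this is 0xF281A6779D09E5BB − 2^64 = -972313011869325893.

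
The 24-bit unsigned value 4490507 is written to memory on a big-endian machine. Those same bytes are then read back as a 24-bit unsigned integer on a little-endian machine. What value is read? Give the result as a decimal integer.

755012

4490507 in 24-bit hexadecimal is 0x44850B.
Stored big-endian, the bytes at ascending addresses are 44 85 0B.
Read back as little-endian, the first byte is least significant, giving 0x0B8544.
0x0B8544 = 755012.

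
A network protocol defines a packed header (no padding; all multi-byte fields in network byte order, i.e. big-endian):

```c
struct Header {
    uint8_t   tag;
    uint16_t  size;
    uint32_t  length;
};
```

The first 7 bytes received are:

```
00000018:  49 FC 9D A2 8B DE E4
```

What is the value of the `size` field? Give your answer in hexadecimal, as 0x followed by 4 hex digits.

`size` follows `tag` (1 byte), so it starts at byte offset 1 and occupies 2 bytes.
Bytes at offsets 1..2: FC 9D.
Big-endian: lowest address holds the most-significant byte.
The bytes are already most-significant first: 0xFC9D.

0xFC9D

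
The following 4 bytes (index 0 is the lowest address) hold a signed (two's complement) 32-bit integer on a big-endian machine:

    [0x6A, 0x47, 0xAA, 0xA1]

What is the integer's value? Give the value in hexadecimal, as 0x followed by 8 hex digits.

0x6A47AAA1

Big-endian: lowest address holds the most-significant byte.
The bytes are already most-significant first: 0x6A47AAA1.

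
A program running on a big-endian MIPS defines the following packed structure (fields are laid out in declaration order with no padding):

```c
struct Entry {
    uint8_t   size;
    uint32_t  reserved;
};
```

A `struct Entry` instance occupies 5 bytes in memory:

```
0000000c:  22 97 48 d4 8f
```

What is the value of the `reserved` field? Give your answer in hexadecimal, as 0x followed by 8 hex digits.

0x9748D48F

`reserved` follows `size` (1 byte), so it starts at byte offset 1 and occupies 4 bytes.
Bytes at offsets 1..4: 97 48 D4 8F.
In big-endian order the high byte comes first in memory.
The bytes are already most-significant first: 0x9748D48F.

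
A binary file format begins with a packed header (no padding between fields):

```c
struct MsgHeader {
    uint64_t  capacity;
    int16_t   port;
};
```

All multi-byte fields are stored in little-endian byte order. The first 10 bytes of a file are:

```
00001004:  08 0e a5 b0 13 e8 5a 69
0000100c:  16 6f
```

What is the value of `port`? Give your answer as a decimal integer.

28438

`port` follows `capacity` (8 bytes), so it starts at byte offset 8 and occupies 2 bytes.
Bytes at offsets 8..9: 16 6F.
Little-endian stores the least-significant byte at the lowest address.
Reassemble most-significant byte first: 6F 16 → 0x6F16.
0x6F16 = 28438.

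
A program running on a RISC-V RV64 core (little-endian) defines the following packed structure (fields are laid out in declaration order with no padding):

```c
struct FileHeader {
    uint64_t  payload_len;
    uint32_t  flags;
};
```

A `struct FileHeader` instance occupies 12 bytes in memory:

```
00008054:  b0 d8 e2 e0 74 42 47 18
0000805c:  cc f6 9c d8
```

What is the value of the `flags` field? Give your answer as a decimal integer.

`flags` follows `payload_len` (8 bytes), so it starts at byte offset 8 and occupies 4 bytes.
Bytes at offsets 8..11: CC F6 9C D8.
Little-endian: lowest address holds the least-significant byte.
Reassemble most-significant byte first: D8 9C F6 CC → 0xD89CF6CC.
0xD89CF6CC = 3634165452.

3634165452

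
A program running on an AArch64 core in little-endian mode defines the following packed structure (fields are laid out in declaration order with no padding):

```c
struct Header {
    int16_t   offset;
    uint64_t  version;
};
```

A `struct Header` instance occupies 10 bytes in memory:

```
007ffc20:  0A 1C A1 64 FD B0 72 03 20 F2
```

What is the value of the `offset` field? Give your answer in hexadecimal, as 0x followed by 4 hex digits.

0x1C0A

`offset` is the first field, at byte offset 0, occupying 2 bytes.
Bytes at offsets 0..1: 0A 1C.
Little-endian: lowest address holds the least-significant byte.
Reassemble most-significant byte first: 1C 0A → 0x1C0A.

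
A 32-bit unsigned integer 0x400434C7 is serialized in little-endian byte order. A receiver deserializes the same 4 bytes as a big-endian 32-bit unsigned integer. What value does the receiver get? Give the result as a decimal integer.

Stored little-endian, the bytes at ascending addresses are C7 34 04 40.
Read back as big-endian, the last byte is least significant, giving 0xC7340440.
0xC7340440 = 3342074944.

3342074944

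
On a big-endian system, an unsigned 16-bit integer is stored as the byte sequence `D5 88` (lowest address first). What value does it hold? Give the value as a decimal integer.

Big-endian stores the most-significant byte at the lowest address.
The bytes are already most-significant first: 0xD588.
0xD588 = 54664.

54664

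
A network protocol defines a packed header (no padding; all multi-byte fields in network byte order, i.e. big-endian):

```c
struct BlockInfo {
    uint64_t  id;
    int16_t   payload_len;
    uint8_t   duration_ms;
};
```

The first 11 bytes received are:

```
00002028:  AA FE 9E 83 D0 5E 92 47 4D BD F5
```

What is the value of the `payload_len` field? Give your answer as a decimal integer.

19901

`payload_len` follows `id` (8 bytes), so it starts at byte offset 8 and occupies 2 bytes.
Bytes at offsets 8..9: 4D BD.
Big-endian: lowest address holds the most-significant byte.
The bytes are already most-significant first: 0x4DBD.
0x4DBD = 19901.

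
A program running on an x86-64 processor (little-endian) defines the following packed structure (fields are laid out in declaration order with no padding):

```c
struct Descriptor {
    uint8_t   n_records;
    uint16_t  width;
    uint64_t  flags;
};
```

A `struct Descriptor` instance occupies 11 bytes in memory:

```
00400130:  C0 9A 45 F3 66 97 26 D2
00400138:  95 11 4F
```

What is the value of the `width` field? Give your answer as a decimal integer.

`width` follows `n_records` (1 byte), so it starts at byte offset 1 and occupies 2 bytes.
Bytes at offsets 1..2: 9A 45.
Little-endian stores the least-significant byte at the lowest address.
Reassemble most-significant byte first: 45 9A → 0x459A.
0x459A = 17818.

17818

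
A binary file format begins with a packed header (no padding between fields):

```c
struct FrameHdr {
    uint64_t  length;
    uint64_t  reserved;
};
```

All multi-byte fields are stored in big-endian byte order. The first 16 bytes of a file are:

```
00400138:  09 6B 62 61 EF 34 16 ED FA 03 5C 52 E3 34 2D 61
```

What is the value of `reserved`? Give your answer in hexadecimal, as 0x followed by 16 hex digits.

0xFA035C52E3342D61

`reserved` follows `length` (8 bytes), so it starts at byte offset 8 and occupies 8 bytes.
Bytes at offsets 8..15: FA 03 5C 52 E3 34 2D 61.
In big-endian order the high byte comes first in memory.
The bytes are already most-significant first: 0xFA035C52E3342D61.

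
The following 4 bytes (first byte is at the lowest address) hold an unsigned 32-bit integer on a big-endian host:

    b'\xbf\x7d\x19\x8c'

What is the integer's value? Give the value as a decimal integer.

3212646796

Big-endian stores the most-significant byte at the lowest address.
The bytes are already most-significant first: 0xBF7D198C.
0xBF7D198C = 3212646796.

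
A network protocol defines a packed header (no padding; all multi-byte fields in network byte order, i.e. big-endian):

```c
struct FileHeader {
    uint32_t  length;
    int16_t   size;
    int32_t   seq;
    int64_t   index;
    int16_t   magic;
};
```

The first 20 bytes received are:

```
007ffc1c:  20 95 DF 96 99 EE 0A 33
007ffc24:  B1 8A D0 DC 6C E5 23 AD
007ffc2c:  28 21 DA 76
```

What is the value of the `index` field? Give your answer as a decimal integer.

`index` follows `length` (4 B), `size` (2 B), `seq` (4 B), so it starts at offset 4 + 2 + 4 = 10 and occupies 8 bytes.
Bytes at offsets 10..17: D0 DC 6C E5 23 AD 28 21.
Big-endian stores the most-significant byte at the lowest address.
The bytes are already most-significant first: 0xD0DC6CE523AD2821.
Top bit is set, so as a signed 64-bit value this is 0xD0DC6CE523AD2821 − 2^64 = -3396720287542335455.

-3396720287542335455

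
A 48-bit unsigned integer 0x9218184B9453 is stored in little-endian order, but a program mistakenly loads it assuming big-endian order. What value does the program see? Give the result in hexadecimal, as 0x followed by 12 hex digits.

Stored little-endian, the bytes at ascending addresses are 53 94 4B 18 18 92.
Read back as big-endian, the last byte is least significant, giving 0x53944B181892.

0x53944B181892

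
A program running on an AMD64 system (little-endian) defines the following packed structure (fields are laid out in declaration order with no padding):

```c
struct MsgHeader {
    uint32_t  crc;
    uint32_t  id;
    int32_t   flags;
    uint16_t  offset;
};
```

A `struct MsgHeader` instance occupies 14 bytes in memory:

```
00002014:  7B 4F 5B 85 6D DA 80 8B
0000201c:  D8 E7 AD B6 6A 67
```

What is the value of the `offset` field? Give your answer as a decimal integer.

`offset` follows `crc` (4 B), `id` (4 B), `flags` (4 B), so it starts at offset 4 + 4 + 4 = 12 and occupies 2 bytes.
Bytes at offsets 12..13: 6A 67.
Little-endian: lowest address holds the least-significant byte.
Reassemble most-significant byte first: 67 6A → 0x676A.
0x676A = 26474.

26474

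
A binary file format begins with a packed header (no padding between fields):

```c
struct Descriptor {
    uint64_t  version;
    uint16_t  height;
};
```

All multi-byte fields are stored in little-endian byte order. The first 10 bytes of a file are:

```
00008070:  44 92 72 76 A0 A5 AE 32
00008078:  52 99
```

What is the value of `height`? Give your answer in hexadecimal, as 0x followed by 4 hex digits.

`height` follows `version` (8 bytes), so it starts at byte offset 8 and occupies 2 bytes.
Bytes at offsets 8..9: 52 99.
In little-endian order the low byte comes first in memory.
Reassemble most-significant byte first: 99 52 → 0x9952.

0x9952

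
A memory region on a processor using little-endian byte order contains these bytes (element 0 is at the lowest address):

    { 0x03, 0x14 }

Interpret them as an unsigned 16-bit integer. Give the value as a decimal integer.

5123

In little-endian order the low byte comes first in memory.
Reassemble most-significant byte first: 14 03 → 0x1403.
0x1403 = 5123.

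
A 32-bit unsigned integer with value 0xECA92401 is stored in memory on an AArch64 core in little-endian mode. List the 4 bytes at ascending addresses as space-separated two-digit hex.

01 24 A9 EC

Split into bytes (most-significant first): EC A9 24 01.
In little-endian order the low byte comes first in memory.
So at ascending addresses the bytes are 01 24 A9 EC.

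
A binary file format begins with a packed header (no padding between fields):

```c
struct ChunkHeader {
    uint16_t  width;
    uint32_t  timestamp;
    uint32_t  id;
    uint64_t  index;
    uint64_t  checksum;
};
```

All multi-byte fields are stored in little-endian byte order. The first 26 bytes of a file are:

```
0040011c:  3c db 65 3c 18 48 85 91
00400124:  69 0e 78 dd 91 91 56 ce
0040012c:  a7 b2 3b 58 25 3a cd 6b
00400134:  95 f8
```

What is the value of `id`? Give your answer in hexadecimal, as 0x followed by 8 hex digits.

`id` follows `width` (2 B), `timestamp` (4 B), so it starts at offset 2 + 4 = 6 and occupies 4 bytes.
Bytes at offsets 6..9: 85 91 69 0E.
In little-endian order the low byte comes first in memory.
Reassemble most-significant byte first: 0E 69 91 85 → 0x0E699185.

0x0E699185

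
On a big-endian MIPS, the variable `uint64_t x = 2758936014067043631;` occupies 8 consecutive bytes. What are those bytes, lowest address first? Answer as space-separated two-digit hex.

2758936014067043631 in hexadecimal, padded to 64 bits, is 0x2649B5AFF47F8D2F.
Split into bytes (most-significant first): 26 49 B5 AF F4 7F 8D 2F.
Big-endian stores the most-significant byte at the lowest address.
So the memory order matches the most-significant-first order: 26 49 B5 AF F4 7F 8D 2F.

26 49 B5 AF F4 7F 8D 2F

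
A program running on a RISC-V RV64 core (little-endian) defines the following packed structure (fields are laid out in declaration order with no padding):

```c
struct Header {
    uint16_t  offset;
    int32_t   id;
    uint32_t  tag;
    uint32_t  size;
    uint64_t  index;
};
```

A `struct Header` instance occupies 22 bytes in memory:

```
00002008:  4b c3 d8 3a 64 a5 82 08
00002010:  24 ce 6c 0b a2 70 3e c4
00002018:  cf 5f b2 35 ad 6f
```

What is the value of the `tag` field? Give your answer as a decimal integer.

`tag` follows `offset` (2 B), `id` (4 B), so it starts at offset 2 + 4 = 6 and occupies 4 bytes.
Bytes at offsets 6..9: 82 08 24 CE.
Little-endian: lowest address holds the least-significant byte.
Reassemble most-significant byte first: CE 24 08 82 → 0xCE240882.
0xCE240882 = 3458467970.

3458467970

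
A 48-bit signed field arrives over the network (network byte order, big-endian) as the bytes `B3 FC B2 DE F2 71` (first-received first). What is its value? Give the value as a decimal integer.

Big-endian stores the most-significant byte at the lowest address.
The bytes are already most-significant first: 0xB3FCB2DEF271.
Top bit is set, so as a signed 48-bit value this is 0xB3FCB2DEF271 − 2^48 = -83577062624655.

-83577062624655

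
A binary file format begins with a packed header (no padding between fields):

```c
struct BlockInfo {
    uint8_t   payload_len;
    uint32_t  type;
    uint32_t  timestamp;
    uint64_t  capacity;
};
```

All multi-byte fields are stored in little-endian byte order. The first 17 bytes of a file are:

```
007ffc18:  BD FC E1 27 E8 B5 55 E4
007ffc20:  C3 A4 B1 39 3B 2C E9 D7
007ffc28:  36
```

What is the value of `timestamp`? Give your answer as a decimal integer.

`timestamp` follows `payload_len` (1 B), `type` (4 B), so it starts at offset 1 + 4 = 5 and occupies 4 bytes.
Bytes at offsets 5..8: B5 55 E4 C3.
In little-endian order the low byte comes first in memory.
Reassemble most-significant byte first: C3 E4 55 B5 → 0xC3E455B5.
0xC3E455B5 = 3286521269.

3286521269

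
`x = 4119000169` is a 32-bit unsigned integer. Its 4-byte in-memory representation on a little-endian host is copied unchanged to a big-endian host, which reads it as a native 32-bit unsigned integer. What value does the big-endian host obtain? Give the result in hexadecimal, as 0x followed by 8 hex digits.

0x69F482F5

4119000169 in 32-bit hexadecimal is 0xF582F469.
Stored little-endian, the bytes at ascending addresses are 69 F4 82 F5.
Read back as big-endian, the last byte is least significant, giving 0x69F482F5.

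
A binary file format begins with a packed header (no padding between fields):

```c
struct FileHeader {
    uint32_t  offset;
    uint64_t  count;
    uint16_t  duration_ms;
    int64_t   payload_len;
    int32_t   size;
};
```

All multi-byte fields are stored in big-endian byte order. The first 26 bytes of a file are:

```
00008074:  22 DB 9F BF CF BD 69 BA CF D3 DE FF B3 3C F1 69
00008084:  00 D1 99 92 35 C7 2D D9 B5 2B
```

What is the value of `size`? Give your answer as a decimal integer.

769242411

`size` follows `offset` (4 B), `count` (8 B), `duration_ms` (2 B), `payload_len` (8 B), so it starts at offset 4 + 8 + 2 + 8 = 22 and occupies 4 bytes.
Bytes at offsets 22..25: 2D D9 B5 2B.
In big-endian order the high byte comes first in memory.
The bytes are already most-significant first: 0x2DD9B52B.
0x2DD9B52B = 769242411.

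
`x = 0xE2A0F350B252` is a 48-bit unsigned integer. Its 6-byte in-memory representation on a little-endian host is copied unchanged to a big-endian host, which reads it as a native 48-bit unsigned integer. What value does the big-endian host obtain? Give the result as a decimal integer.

90925815800034

Stored little-endian, the bytes at ascending addresses are 52 B2 50 F3 A0 E2.
Read back as big-endian, the last byte is least significant, giving 0x52B250F3A0E2.
0x52B250F3A0E2 = 90925815800034.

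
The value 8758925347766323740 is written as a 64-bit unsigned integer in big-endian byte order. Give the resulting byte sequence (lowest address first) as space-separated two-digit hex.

8758925347766323740 in hexadecimal, padded to 64 bits, is 0x798DF4326FC6CA1C.
Split into bytes (most-significant first): 79 8D F4 32 6F C6 CA 1C.
Big-endian: lowest address holds the most-significant byte.
So the memory order matches the most-significant-first order: 79 8D F4 32 6F C6 CA 1C.

79 8D F4 32 6F C6 CA 1C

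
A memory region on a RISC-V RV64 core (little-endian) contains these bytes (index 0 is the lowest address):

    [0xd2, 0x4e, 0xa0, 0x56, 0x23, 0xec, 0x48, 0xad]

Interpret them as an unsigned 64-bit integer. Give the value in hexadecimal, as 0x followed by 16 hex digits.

0xAD48EC2356A04ED2

Little-endian: lowest address holds the least-significant byte.
Reassemble most-significant byte first: AD 48 EC 23 56 A0 4E D2 → 0xAD48EC2356A04ED2.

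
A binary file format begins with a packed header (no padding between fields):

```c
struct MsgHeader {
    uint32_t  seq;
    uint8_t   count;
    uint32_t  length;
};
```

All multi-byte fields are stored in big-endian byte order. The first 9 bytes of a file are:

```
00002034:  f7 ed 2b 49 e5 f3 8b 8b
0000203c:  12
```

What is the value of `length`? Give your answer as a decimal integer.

`length` follows `seq` (4 B), `count` (1 B), so it starts at offset 4 + 1 = 5 and occupies 4 bytes.
Bytes at offsets 5..8: F3 8B 8B 12.
In big-endian order the high byte comes first in memory.
The bytes are already most-significant first: 0xF38B8B12.
0xF38B8B12 = 4086008594.

4086008594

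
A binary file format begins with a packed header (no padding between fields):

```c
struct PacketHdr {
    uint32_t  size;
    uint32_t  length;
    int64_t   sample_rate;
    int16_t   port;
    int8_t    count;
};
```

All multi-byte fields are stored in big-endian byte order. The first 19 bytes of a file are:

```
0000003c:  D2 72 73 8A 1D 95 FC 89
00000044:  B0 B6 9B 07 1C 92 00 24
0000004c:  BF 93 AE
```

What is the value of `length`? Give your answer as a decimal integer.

`length` follows `size` (4 bytes), so it starts at byte offset 4 and occupies 4 bytes.
Bytes at offsets 4..7: 1D 95 FC 89.
In big-endian order the high byte comes first in memory.
The bytes are already most-significant first: 0x1D95FC89.
0x1D95FC89 = 496368777.

496368777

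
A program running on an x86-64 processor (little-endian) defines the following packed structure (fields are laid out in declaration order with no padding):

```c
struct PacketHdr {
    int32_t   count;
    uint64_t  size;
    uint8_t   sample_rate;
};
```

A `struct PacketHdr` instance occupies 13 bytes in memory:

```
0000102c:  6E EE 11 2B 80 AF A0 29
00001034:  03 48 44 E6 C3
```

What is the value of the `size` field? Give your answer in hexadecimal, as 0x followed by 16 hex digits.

0xE644480329A0AF80

`size` follows `count` (4 bytes), so it starts at byte offset 4 and occupies 8 bytes.
Bytes at offsets 4..11: 80 AF A0 29 03 48 44 E6.
Little-endian: lowest address holds the least-significant byte.
Reassemble most-significant byte first: E6 44 48 03 29 A0 AF 80 → 0xE644480329A0AF80.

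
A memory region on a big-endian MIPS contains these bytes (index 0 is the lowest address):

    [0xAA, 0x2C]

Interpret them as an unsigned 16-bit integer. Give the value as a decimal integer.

In big-endian order the high byte comes first in memory.
The bytes are already most-significant first: 0xAA2C.
0xAA2C = 43564.

43564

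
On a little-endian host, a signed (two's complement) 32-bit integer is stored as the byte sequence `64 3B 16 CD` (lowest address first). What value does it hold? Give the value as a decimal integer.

In little-endian order the low byte comes first in memory.
Reassemble most-significant byte first: CD 16 3B 64 → 0xCD163B64.
Top bit is set, so as a signed 32-bit value this is 0xCD163B64 − 2^32 = -854181020.

-854181020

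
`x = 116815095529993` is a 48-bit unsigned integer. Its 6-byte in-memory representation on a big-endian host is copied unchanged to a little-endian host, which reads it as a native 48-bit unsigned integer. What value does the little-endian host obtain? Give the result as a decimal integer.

116815095529993 in 48-bit hexadecimal is 0x6A3E22460209.
Stored big-endian, the bytes at ascending addresses are 6A 3E 22 46 02 09.
Read back as little-endian, the first byte is least significant, giving 0x090246223E6A.
0x090246223E6A = 9905371233898.

9905371233898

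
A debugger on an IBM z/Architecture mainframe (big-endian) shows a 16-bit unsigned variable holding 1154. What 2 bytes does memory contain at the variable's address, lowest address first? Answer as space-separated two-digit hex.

04 82

1154 in hexadecimal, padded to 16 bits, is 0x0482.
Split into bytes (most-significant first): 04 82.
Big-endian: lowest address holds the most-significant byte.
So the memory order matches the most-significant-first order: 04 82.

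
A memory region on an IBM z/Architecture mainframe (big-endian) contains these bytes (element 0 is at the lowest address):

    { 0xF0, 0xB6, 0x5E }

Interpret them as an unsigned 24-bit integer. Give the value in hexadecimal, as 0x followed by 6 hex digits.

In big-endian order the high byte comes first in memory.
The bytes are already most-significant first: 0xF0B65E.

0xF0B65E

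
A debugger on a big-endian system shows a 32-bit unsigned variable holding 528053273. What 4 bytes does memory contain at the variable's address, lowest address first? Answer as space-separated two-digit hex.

528053273 in hexadecimal, padded to 32 bits, is 0x1F797419.
Split into bytes (most-significant first): 1F 79 74 19.
Big-endian: lowest address holds the most-significant byte.
So the memory order matches the most-significant-first order: 1F 79 74 19.

1F 79 74 19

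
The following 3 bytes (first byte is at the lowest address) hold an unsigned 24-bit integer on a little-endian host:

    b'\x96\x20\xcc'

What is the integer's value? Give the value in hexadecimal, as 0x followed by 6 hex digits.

0xCC2096

Little-endian: lowest address holds the least-significant byte.
Reassemble most-significant byte first: CC 20 96 → 0xCC2096.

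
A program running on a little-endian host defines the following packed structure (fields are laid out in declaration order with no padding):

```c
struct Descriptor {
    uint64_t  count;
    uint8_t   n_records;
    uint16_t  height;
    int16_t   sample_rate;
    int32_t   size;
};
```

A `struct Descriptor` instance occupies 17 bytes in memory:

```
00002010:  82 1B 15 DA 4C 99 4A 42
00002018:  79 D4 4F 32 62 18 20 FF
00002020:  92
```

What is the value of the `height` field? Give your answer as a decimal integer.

20436

`height` follows `count` (8 B), `n_records` (1 B), so it starts at offset 8 + 1 = 9 and occupies 2 bytes.
Bytes at offsets 9..10: D4 4F.
Little-endian: lowest address holds the least-significant byte.
Reassemble most-significant byte first: 4F D4 → 0x4FD4.
0x4FD4 = 20436.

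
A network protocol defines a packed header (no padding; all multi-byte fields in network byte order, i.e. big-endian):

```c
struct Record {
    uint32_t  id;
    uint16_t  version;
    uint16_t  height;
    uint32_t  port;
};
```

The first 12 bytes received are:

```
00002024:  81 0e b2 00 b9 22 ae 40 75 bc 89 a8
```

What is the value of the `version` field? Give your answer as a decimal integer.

47394

`version` follows `id` (4 bytes), so it starts at byte offset 4 and occupies 2 bytes.
Bytes at offsets 4..5: B9 22.
Big-endian: lowest address holds the most-significant byte.
The bytes are already most-significant first: 0xB922.
0xB922 = 47394.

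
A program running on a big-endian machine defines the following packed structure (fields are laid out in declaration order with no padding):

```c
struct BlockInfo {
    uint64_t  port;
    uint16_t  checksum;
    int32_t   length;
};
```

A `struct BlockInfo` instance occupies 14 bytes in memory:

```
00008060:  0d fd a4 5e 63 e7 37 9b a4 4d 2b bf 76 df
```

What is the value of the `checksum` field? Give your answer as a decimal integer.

`checksum` follows `port` (8 bytes), so it starts at byte offset 8 and occupies 2 bytes.
Bytes at offsets 8..9: A4 4D.
Big-endian stores the most-significant byte at the lowest address.
The bytes are already most-significant first: 0xA44D.
0xA44D = 42061.

42061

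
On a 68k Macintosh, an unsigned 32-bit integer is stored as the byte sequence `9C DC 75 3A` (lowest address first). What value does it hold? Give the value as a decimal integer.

2631693626

In big-endian order the high byte comes first in memory.
The bytes are already most-significant first: 0x9CDC753A.
0x9CDC753A = 2631693626.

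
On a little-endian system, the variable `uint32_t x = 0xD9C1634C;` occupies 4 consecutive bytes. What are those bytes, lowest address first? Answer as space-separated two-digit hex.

4C 63 C1 D9

Split into bytes (most-significant first): D9 C1 63 4C.
In little-endian order the low byte comes first in memory.
So at ascending addresses the bytes are 4C 63 C1 D9.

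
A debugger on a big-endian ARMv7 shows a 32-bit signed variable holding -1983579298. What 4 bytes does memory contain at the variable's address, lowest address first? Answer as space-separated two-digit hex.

Two's complement of -1983579298 in 32 bits: 1983579298 = 0x763B04A2; invert → 0x89C4FB5D; add 1 → 0x89C4FB5E.
Split into bytes (most-significant first): 89 C4 FB 5E.
Big-endian stores the most-significant byte at the lowest address.
So the memory order matches the most-significant-first order: 89 C4 FB 5E.

89 C4 FB 5E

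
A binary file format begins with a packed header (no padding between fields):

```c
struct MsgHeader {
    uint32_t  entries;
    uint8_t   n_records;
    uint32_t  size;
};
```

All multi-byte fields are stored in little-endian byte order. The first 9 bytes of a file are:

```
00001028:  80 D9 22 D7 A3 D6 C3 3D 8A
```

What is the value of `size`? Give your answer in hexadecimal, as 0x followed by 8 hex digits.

0x8A3DC3D6

`size` follows `entries` (4 B), `n_records` (1 B), so it starts at offset 4 + 1 = 5 and occupies 4 bytes.
Bytes at offsets 5..8: D6 C3 3D 8A.
Little-endian: lowest address holds the least-significant byte.
Reassemble most-significant byte first: 8A 3D C3 D6 → 0x8A3DC3D6.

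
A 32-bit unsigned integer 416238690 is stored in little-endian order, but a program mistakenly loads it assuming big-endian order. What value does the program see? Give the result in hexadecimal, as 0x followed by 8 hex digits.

0x624CCF18

416238690 in 32-bit hexadecimal is 0x18CF4C62.
Stored little-endian, the bytes at ascending addresses are 62 4C CF 18.
Read back as big-endian, the last byte is least significant, giving 0x624CCF18.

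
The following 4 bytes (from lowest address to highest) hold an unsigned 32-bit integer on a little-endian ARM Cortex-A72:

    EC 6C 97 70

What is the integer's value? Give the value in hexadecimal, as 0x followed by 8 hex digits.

Little-endian: lowest address holds the least-significant byte.
Reassemble most-significant byte first: 70 97 6C EC → 0x70976CEC.

0x70976CEC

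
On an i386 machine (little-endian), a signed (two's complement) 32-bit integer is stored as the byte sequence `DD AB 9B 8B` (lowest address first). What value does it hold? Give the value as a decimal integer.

-1952732195

Little-endian stores the least-significant byte at the lowest address.
Reassemble most-significant byte first: 8B 9B AB DD → 0x8B9BABDD.
Top bit is set, so as a signed 32-bit value this is 0x8B9BABDD − 2^32 = -1952732195.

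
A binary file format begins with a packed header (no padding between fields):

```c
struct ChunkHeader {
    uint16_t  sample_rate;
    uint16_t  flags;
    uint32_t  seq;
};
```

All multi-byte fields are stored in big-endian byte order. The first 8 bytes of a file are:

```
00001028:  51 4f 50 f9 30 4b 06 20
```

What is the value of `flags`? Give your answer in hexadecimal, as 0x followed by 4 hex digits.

`flags` follows `sample_rate` (2 bytes), so it starts at byte offset 2 and occupies 2 bytes.
Bytes at offsets 2..3: 50 F9.
In big-endian order the high byte comes first in memory.
The bytes are already most-significant first: 0x50F9.

0x50F9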